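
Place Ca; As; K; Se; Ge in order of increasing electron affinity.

Ca < K < As < Ge < Se

K is in period 4, group 1; Ca is in period 4, group 2; Ge is in period 4, group 14; As is in period 4, group 15; Se is in period 4, group 16.
Adding an electron releases more energy for atoms nearer the top right (short of the noble gases).
All lie in period 4; the across-period trend (electron affinity increases left to right) applies, with the exception below.
Note the exception: K has a higher electron affinity than Ca, contrary to the simple trend — adding an electron to Ca (ns²) has to open a new, higher-energy np subshell, which is unfavourable.
Note the exception: Ge has a higher electron affinity than As, contrary to the simple trend — adding an electron to As's half-filled 4p³ is unfavourable, so Ge (4p²) has the more exothermic EA.
Tabulated electron affinity (kJ/mol): K 48, Ca 2, Ge 119, As 78, Se 195.
So from lowest to highest: Ca < K < As < Ge < Se.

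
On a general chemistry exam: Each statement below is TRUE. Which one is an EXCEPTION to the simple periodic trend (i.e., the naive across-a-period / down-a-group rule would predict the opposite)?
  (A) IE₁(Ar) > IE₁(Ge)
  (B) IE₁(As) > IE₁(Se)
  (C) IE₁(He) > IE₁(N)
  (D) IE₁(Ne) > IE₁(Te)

(B)

The general trend: first ionisation energy increases across a period and decreases down a group.
(A) Ar (period 3, group 18) vs Ge (period 4, group 14): the stated order agrees with the simple trend.
(B) As (period 4, group 15) vs Se (period 4, group 16): the stated order contradicts the simple trend.
(C) He (period 1, group 18) vs N (period 2, group 15): the stated order agrees with the simple trend.
(D) Ne (period 2, group 18) vs Te (period 5, group 16): the stated order agrees with the simple trend.
The exception is (B): Se (4p⁴) ionizes more easily than half-filled As (4p³).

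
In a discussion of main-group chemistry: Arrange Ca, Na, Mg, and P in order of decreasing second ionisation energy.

Na, P, Mg, Ca

After 1 electron has been removed, what remains? Ca⁺ still has 1 valence electron; Na⁺ is the bare [Ne] core; Mg⁺ still has 1 valence electron; P⁺ still has 4 valence electrons.
Pulling an electron out of a noble-gas core costs far more than removing a remaining valence electron, so Na sits at the high end of IE_2.
Valence configurations: Ca⁺ [Ar]4s¹, Mg⁺ [Ne]3s¹, P⁺ [Ne]3s²3p².
The numbers (kJ/mol): Ca 1145, Na 4562, Mg 1451, P 1907.
Hence IE_2: Ca < Mg < P < Na.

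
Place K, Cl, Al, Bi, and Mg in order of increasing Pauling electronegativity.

EN rises left→right (higher Z_eff, smaller atoms) and falls top→bottom (larger, more shielded atoms).
These span different periods and groups, so the two trends combine.
Mg > K: relative to K, both the across-period and down-group shifts push Mg's electronegativity up.
Al > Mg: both are in period 3; the period trend gives Al the larger value.
Bi > Al: period and group pull opposite ways; the across-period shift dominates (2.02 vs 1.61).
Cl > Bi: both effects reinforce here, so Cl is clearly the higher of the two.
For reference (Pauling): Mg 1.31, Al 1.61, Cl 3.16, K 0.82, Bi 2.02.
So from lowest to highest: K < Mg < Al < Bi < Cl.

K < Mg < Al < Bi < Cl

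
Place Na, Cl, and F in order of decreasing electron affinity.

Electron affinity generally becomes more exothermic across a period toward the halogens and less exothermic down a group.
Neither a single period nor a single group — weigh both effects.
F > Na: both effects reinforce here, so F is clearly the higher of the two.
Cl > F: this pair runs against the simple trend — see the exception note.
Note the exception: Cl has a higher electron affinity than F, contrary to the simple trend — F's small 2p subshell makes the incoming electron feel strong e⁻–e⁻ repulsion, so Cl actually releases more energy on gaining an electron.
Tabulated electron affinity (kJ/mol): F 328, Na 53, Cl 349.
So from highest to lowest: Cl > F > Na.

Cl, F, Na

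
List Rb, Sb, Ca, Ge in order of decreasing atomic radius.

Ca is in period 4, group 2; Ge is in period 4, group 14; Rb is in period 5, group 1; Sb is in period 5, group 15.
Across a period the added protons contract the valence shell; down a group each new principal shell makes the atom larger.
Here both period and group differ, so the two effects have to be weighed against each other.
Sb > Ge: the two effects oppose for this pair; the down-group effect wins (140 vs 121 pm).
Ca > Sb: period and group pull opposite ways; the across-period shift dominates (171 vs 140 pm).
Rb > Ca: relative to Ca, both the across-period and down-group shifts push Rb's atomic radius up.
For reference (pm): Ca 171, Ge 121, Rb 210, Sb 140.
So from largest to smallest: Rb > Ca > Sb > Ge.

Rb, Ca, Sb, Ge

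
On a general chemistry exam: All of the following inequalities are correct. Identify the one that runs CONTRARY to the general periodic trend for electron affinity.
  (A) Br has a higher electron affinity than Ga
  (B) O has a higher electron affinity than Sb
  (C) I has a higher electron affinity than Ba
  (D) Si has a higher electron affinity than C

(D)

The general trend: electron affinity increases across a period and decreases down a group.
(A) Br (period 4, group 17) vs Ga (period 4, group 13): the stated order agrees with the simple trend.
(B) O (period 2, group 16) vs Sb (period 5, group 15): the stated order agrees with the simple trend.
(C) I (period 5, group 17) vs Ba (period 6, group 2): the stated order agrees with the simple trend.
(D) Si (period 3, group 14) vs C (period 2, group 14): the stated order contradicts the simple trend.
The exception is (D): Si's larger, more diffuse 3p orbitals accept an added electron slightly more readily than C's compact 2p.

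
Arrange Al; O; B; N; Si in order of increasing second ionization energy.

Si < Al < B < N < O

Consider each +1 ion: Al⁺ still has 2 valence electrons; O⁺ still has 5 valence electrons; B⁺ still has 2 valence electrons; N⁺ still has 4 valence electrons; Si⁺ still has 3 valence electrons.
All are still removing valence electrons, so compare the +1 ions as you would atoms: IE_2 generally rises across a period (higher Z_eff) and falls down a group (larger shell), subject to the usual subshell exceptions.
Valence configurations: Al⁺ [Ne]3s², O⁺ [He]2s²2p³, B⁺ [He]2s², N⁺ [He]2s²2p², Si⁺ [Ne]3s²3p¹.
Si⁺ loses a lone 3p electron whereas Al⁺ must break into a filled 3s² pair, so IE_2(Al) > IE_2(Si) even though Si has the higher nuclear charge.
Tabulated IE_2 (kJ/mol): Al 1817, O 3388, B 2427, N 2856, Si 1577.
So the second ionization energies run Si < Al < B < N < O.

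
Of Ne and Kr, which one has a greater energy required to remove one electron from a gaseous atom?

Ne

Ne is in period 2, group 18; Kr is in period 4, group 18.
IE₁ increases left→right with effective nuclear charge and decreases top→bottom as the valence shell moves farther out.
All are in group 18, so first ionization energy increases up the group.
So Ne has the greater energy required to remove one electron from a gaseous atom (Ne > Kr).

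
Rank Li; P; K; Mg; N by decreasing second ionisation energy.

Li > K > N > P > Mg

After 1 electron has been removed, what remains? Li⁺ is the bare [He] core; P⁺ still has 4 valence electrons; K⁺ is the bare [Ar] core; Mg⁺ still has 1 valence electron; N⁺ still has 4 valence electrons.
Breaking into a closed-shell core is much more expensive than removing a leftover valence electron — K and Li have the largest IE_2 here.
Valence configurations: P⁺ [Ne]3s²3p², Mg⁺ [Ne]3s¹, N⁺ [He]2s²2p².
Approximate IE_2 values (kJ/mol): Li 7298, P 1907, K 3052, Mg 1451, N 2856.
Overall IE_2 order: Mg < P < N < K < Li.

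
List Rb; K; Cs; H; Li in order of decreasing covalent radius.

H is in period 1, group 1; Li is in period 2, group 1; K is in period 4, group 1; Rb is in period 5, group 1; Cs is in period 6, group 1.
Radius decreases left→right (rising Z_eff, same n) and increases top→bottom (higher n).
All are in group 1, so atomic radius increases down the group.
So from largest to smallest: Cs > Rb > K > Li > H.

Cs, Rb, K, Li, H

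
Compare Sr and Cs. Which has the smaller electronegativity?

Sr is in period 5, group 2; Cs is in period 6, group 1.
Atoms toward the upper right of the periodic table pull bonding electrons most strongly.
Neither a single period nor a single group — weigh both effects.
Sr > Cs: relative to Cs, both the across-period and down-group shifts push Sr's electronegativity up.
Tabulated electronegativity (Pauling): Sr 0.95, Cs 0.79.
So Cs has the smaller electronegativity (Cs < Sr).

Cs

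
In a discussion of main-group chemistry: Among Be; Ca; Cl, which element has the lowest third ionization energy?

After 2 electrons have been removed, what remains? Be²⁺ is the bare [He] core; Ca²⁺ is the bare [Ar] core; Cl²⁺ still has 5 valence electrons.
Pulling an electron out of a noble-gas core costs far more than removing a remaining valence electron, so Ca and Be sit at the high end of IE_3.
Approximate IE_3 values (kJ/mol): Be 14849, Ca 4912, Cl 3822.
Hence IE_3: Cl < Ca < Be.

Cl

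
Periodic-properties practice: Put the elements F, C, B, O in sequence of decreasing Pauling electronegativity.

Atoms toward the upper right of the periodic table pull bonding electrons most strongly.
All lie in period 2, so electronegativity increases left to right.
So from highest to lowest: F > O > C > B.

F, O, C, B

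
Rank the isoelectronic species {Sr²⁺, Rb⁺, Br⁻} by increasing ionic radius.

All of these have 36 electrons, so size is governed by nuclear charge alone: the more protons, the stronger the pull on the same electron cloud, and the smaller the ion.
Nuclear charges: Sr²⁺ (Z=38), Rb⁺ (Z=37), Br⁻ (Z=35).
Smallest to largest: Sr²⁺ < Rb⁺ < Br⁻.

Sr²⁺ < Rb⁺ < Br⁻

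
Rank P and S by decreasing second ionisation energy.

IE_2 is the cost of taking one more electron from the +1 cation: P⁺ still has 4 valence electrons; S⁺ still has 5 valence electrons.
All are still removing valence electrons, so compare the +1 ions as you would atoms: IE_2 generally rises across a period (higher Z_eff) and falls down a group (larger shell), subject to the usual subshell exceptions.
Valence configurations: P⁺ [Ne]3s²3p², S⁺ [Ne]3s²3p³.
Approximate IE_2 values (kJ/mol): P 1907, S 2252.
Putting it together, IE_2: P < S.

S > P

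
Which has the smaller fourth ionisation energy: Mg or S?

IE_4 is the cost of taking one more electron from the +3 cation: Mg³⁺ is already 1 electron into the core; S³⁺ still has 3 valence electrons.
Pulling an electron out of a noble-gas core costs far more than removing a remaining valence electron, so Mg sits at the high end of IE_4.
Approximate IE_4 values (kJ/mol): Mg 10543, S 4556.
Putting it together, IE_4: S < Mg.

S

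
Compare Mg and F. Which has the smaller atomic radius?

F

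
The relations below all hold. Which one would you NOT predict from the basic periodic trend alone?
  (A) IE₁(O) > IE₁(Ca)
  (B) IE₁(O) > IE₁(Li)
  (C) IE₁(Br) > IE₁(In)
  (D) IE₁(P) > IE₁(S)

(D)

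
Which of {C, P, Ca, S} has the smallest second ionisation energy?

Ca

After 1 electron has been removed, what remains? C⁺ still has 3 valence electrons; P⁺ still has 4 valence electrons; Ca⁺ still has 1 valence electron; S⁺ still has 5 valence electrons.
All are still removing valence electrons, so compare the +1 ions as you would atoms: IE_2 generally rises across a period (higher Z_eff) and falls down a group (larger shell), subject to the usual subshell exceptions.
Valence configurations: C⁺ [He]2s²2p¹, P⁺ [Ne]3s²3p², Ca⁺ [Ar]4s¹, S⁺ [Ne]3s²3p³.
Tabulated IE_2 (kJ/mol): C 2353, P 1907, Ca 1145, S 2252.
So the second ionization energies run Ca < P < S < C.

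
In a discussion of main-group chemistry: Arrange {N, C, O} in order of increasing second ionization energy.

Consider each +1 ion: N⁺ still has 4 valence electrons; C⁺ still has 3 valence electrons; O⁺ still has 5 valence electrons.
All are still removing valence electrons, so compare the +1 ions as you would atoms: IE_2 generally rises across a period (higher Z_eff) and falls down a group (larger shell), subject to the usual subshell exceptions.
Valence configurations: N⁺ [He]2s²2p², C⁺ [He]2s²2p¹, O⁺ [He]2s²2p³.
Tabulated IE_2 (kJ/mol): N 2856, C 2353, O 3388.
Hence IE_2: C < N < O.

C < N < O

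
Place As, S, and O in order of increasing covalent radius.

O, S, As

Across a period the added protons contract the valence shell; down a group each new principal shell makes the atom larger.
Neither a single period nor a single group — weigh both effects.
S > O: they share group 16; the group trend gives S the larger value.
As > S: relative to S, both the across-period and down-group shifts push As's atomic radius up.
Approximate values (pm): O 63, S 103, As 121.
So from smallest to largest: O < S < As.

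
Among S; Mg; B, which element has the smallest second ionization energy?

Consider each +1 ion: S⁺ still has 5 valence electrons; Mg⁺ still has 1 valence electron; B⁺ still has 2 valence electrons.
All are still removing valence electrons, so compare the +1 ions as you would atoms: IE_2 generally rises across a period (higher Z_eff) and falls down a group (larger shell), subject to the usual subshell exceptions.
Valence configurations: S⁺ [Ne]3s²3p³, Mg⁺ [Ne]3s¹, B⁺ [He]2s².
Approximate IE_2 values (kJ/mol): S 2252, Mg 1451, B 2427.
Putting it together, IE_2: Mg < S < B.

Mg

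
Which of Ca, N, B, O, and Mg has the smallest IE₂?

Ca

IE_2 is the cost of taking one more electron from the +1 cation: Ca⁺ still has 1 valence electron; N⁺ still has 4 valence electrons; B⁺ still has 2 valence electrons; O⁺ still has 5 valence electrons; Mg⁺ still has 1 valence electron.
All are still removing valence electrons, so compare the +1 ions as you would atoms: IE_2 generally rises across a period (higher Z_eff) and falls down a group (larger shell), subject to the usual subshell exceptions.
Valence configurations: Ca⁺ [Ar]4s¹, N⁺ [He]2s²2p², B⁺ [He]2s², O⁺ [He]2s²2p³, Mg⁺ [Ne]3s¹.
Tabulated IE_2 (kJ/mol): Ca 1145, N 2856, B 2427, O 3388, Mg 1451.
Overall IE_2 order: Ca < Mg < B < N < O.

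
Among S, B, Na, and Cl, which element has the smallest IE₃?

Consider each +2 ion: S²⁺ still has 4 valence electrons; B²⁺ still has 1 valence electron; Na²⁺ is already 1 electron into the core; Cl²⁺ still has 5 valence electrons.
Core electrons are held far more tightly than valence electrons, so Na tops the IE_3 order.
Valence configurations: S²⁺ [Ne]3s²3p², B²⁺ [He]2s¹, Cl²⁺ [Ne]3s²3p³.
Approximate IE_3 values (kJ/mol): S 3357, B 3660, Na 6910, Cl 3822.
Hence IE_3: S < B < Cl < Na.

S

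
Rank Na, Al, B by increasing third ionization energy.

Consider each +2 ion: Na²⁺ is already 1 electron into the core; Al²⁺ still has 1 valence electron; B²⁺ still has 1 valence electron.
Breaking into a closed-shell core is much more expensive than removing a leftover valence electron — Na has the largest IE_3 here.
Valence configurations: Al²⁺ [Ne]3s¹, B²⁺ [He]2s¹.
Approximate IE_3 values (kJ/mol): Na 6910, Al 2745, B 3660.
Putting it together, IE_3: Al < B < Na.

Al < B < Na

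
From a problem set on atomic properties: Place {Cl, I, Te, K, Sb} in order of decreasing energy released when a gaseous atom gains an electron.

Cl, I, Te, Sb, K

Cl is in period 3, group 17; K is in period 4, group 1; Sb is in period 5, group 15; Te is in period 5, group 16; I is in period 5, group 17.
Electron affinity generally becomes more exothermic across a period toward the halogens and less exothermic down a group.
Neither a single period nor a single group — weigh both effects.
Sb > K: period and group pull opposite ways; the across-period shift dominates (103 vs 48 kJ/mol).
Te > Sb: Te lies to the right of Sb in period 5, so the across-period effect alone puts Te higher.
I > Te: I lies to the right of Te in period 5, so the across-period effect alone puts I higher.
Cl > I: they share group 17; the group trend gives Cl the larger value.
Tabulated electron affinity (kJ/mol): Cl 349, K 48, Sb 103, Te 190, I 295.
So from highest to lowest: Cl > I > Te > Sb > K.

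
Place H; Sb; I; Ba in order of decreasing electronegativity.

I > H > Sb > Ba

H is in period 1, group 1; Sb is in period 5, group 15; I is in period 5, group 17; Ba is in period 6, group 2.
Smaller atoms with higher effective nuclear charge are more electronegative.
Here both period and group differ, so the two effects have to be weighed against each other.
Sb > Ba: both effects reinforce here, so Sb is clearly the higher of the two.
H > Sb: the two effects oppose for this pair; the down-group effect wins (2.20 vs 2.05).
I > H: period and group pull opposite ways; the across-period shift dominates (2.66 vs 2.20).
Tabulated electronegativity (Pauling): H 2.20, Sb 2.05, I 2.66, Ba 0.89.
So from highest to lowest: I > H > Sb > Ba.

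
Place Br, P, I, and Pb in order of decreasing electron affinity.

Br, I, P, Pb

Atoms with high Z_eff and room in the valence shell (especially the halogens) have the most exothermic electron affinities.
These span different periods and groups, so the two trends combine.
P > Pb: both effects reinforce here, so P is clearly the higher of the two.
I > P: the two effects oppose for this pair; the across-period effect wins (295 vs 72 kJ/mol).
Br > I: they share group 17; the group trend gives Br the larger value.
Tabulated electron affinity (kJ/mol): P 72, Br 325, I 295, Pb 35.
So from highest to lowest: Br > I > P > Pb.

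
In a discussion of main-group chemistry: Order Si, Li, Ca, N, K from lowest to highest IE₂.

Ca < Si < N < K < Li

IE_2 is the cost of taking one more electron from the +1 cation: Si⁺ still has 3 valence electrons; Li⁺ is the bare [He] core; Ca⁺ still has 1 valence electron; N⁺ still has 4 valence electrons; K⁺ is the bare [Ar] core.
Breaking into a closed-shell core is much more expensive than removing a leftover valence electron — K and Li have the largest IE_2 here.
Valence configurations: Si⁺ [Ne]3s²3p¹, Ca⁺ [Ar]4s¹, N⁺ [He]2s²2p².
The numbers (kJ/mol): Si 1577, Li 7298, Ca 1145, N 2856, K 3052.
So the second ionization energies run Ca < Si < N < K < Li.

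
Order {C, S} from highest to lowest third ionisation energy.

C, S

The third ionization energy removes an electron from the +2 ion. For each element: C²⁺ still has 2 valence electrons; S²⁺ still has 4 valence electrons.
All are still removing valence electrons, so compare the +2 ions as you would atoms: IE_3 generally rises across a period (higher Z_eff) and falls down a group (larger shell), subject to the usual subshell exceptions.
Valence configurations: C²⁺ [He]2s², S²⁺ [Ne]3s²3p².
The numbers (kJ/mol): C 4620, S 3357.
Overall IE_3 order: S < C.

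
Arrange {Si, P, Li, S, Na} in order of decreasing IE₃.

Li > Na > S > Si > P

After 2 electrons have been removed, what remains? Si²⁺ still has 2 valence electrons; P²⁺ still has 3 valence electrons; Li²⁺ is already 1 electron into the core; S²⁺ still has 4 valence electrons; Na²⁺ is already 1 electron into the core.
Pulling an electron out of a noble-gas core costs far more than removing a remaining valence electron, so Na and Li sit at the high end of IE_3.
Valence configurations: Si²⁺ [Ne]3s², P²⁺ [Ne]3s²3p¹, S²⁺ [Ne]3s²3p².
P²⁺ loses a lone 3p electron whereas Si²⁺ must break into a filled 3s² pair, so IE_3(Si) > IE_3(P) even though P has the higher nuclear charge.
Approximate IE_3 values (kJ/mol): Si 3232, P 2914, Li 11815, S 3357, Na 6910.
So the third ionization energies run P < Si < S < Na < Li.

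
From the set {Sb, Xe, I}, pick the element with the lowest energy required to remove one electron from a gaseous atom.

IE₁ increases left→right with effective nuclear charge and decreases top→bottom as the valence shell moves farther out.
All lie in period 5, so first ionization energy increases left to right.
The lowest energy required to remove one electron from a gaseous atom among these belongs to Sb.

Sb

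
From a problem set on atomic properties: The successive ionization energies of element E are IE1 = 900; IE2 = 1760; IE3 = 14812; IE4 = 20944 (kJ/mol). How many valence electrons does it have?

2

Look for the largest jump between consecutive ionization energies: IE3/IE2 ≈ 8.4, far larger than any earlier ratio.
That jump marks the point where a core electron is being removed. So the atom has 2 valence electrons.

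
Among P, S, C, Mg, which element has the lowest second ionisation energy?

After 1 electron has been removed, what remains? P⁺ still has 4 valence electrons; S⁺ still has 5 valence electrons; C⁺ still has 3 valence electrons; Mg⁺ still has 1 valence electron.
All are still removing valence electrons, so compare the +1 ions as you would atoms: IE_2 generally rises across a period (higher Z_eff) and falls down a group (larger shell), subject to the usual subshell exceptions.
Valence configurations: P⁺ [Ne]3s²3p², S⁺ [Ne]3s²3p³, C⁺ [He]2s²2p¹, Mg⁺ [Ne]3s¹.
Approximate IE_2 values (kJ/mol): P 1907, S 2252, C 2353, Mg 1451.
Overall IE_2 order: Mg < P < S < C.

Mg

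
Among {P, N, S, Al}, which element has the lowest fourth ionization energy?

S

IE_4 is the cost of taking one more electron from the +3 cation: P³⁺ still has 2 valence electrons; N³⁺ still has 2 valence electrons; S³⁺ still has 3 valence electrons; Al³⁺ is the bare [Ne] core.
Pulling an electron out of a noble-gas core costs far more than removing a remaining valence electron, so Al sits at the high end of IE_4.
Valence configurations: P³⁺ [Ne]3s², N³⁺ [He]2s², S³⁺ [Ne]3s²3p¹.
S³⁺ loses a lone 3p electron whereas P³⁺ must break into a filled 3s² pair, so IE_4(P) > IE_4(S) even though S has the higher nuclear charge.
Approximate IE_4 values (kJ/mol): P 4964, N 7475, S 4556, Al 11577.
So the fourth ionization energies run S < P < N < Al.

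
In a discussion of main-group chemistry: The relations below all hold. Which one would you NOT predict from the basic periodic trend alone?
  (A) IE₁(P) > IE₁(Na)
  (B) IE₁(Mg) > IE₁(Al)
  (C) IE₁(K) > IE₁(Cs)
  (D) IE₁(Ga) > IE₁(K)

(B)

The general trend: first ionization energy increases across a period and decreases down a group.
(A) P (period 3, group 15) vs Na (period 3, group 1): the stated order agrees with the simple trend.
(B) Mg (period 3, group 2) vs Al (period 3, group 13): the stated order contradicts the simple trend.
(C) K (period 4, group 1) vs Cs (period 6, group 1): the stated order agrees with the simple trend.
(D) Ga (period 4, group 13) vs K (period 4, group 1): the stated order agrees with the simple trend.
The exception is (B): Al's single 3p electron is easier to remove than one from Mg's filled 3s².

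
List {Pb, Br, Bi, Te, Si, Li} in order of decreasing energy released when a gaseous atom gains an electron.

Br > Te > Si > Bi > Li > Pb

Li is in period 2, group 1; Si is in period 3, group 14; Br is in period 4, group 17; Te is in period 5, group 16; Pb is in period 6, group 14; Bi is in period 6, group 15.
Electron affinity generally becomes more exothermic across a period toward the halogens and less exothermic down a group.
These span different periods and groups, so the two trends combine.
Li > Pb: the two effects oppose for this pair; the down-group effect wins (60 vs 35 kJ/mol).
Bi > Li: the two effects oppose for this pair; the across-period effect wins (91 vs 60 kJ/mol).
Si > Bi: period and group pull opposite ways; the down-group shift dominates (134 vs 91 kJ/mol).
Te > Si: the two effects oppose for this pair; the across-period effect wins (190 vs 134 kJ/mol).
Br > Te: both effects reinforce here, so Br is clearly the higher of the two.
Tabulated electron affinity (kJ/mol): Li 60, Si 134, Br 325, Te 190, Pb 35, Bi 91.
So from highest to lowest: Br > Te > Si > Bi > Li > Pb.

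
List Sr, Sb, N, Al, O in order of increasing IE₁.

Sr, Al, Sb, O, N

N is in period 2, group 15; O is in period 2, group 16; Al is in period 3, group 13; Sr is in period 5, group 2; Sb is in period 5, group 15.
IE₁ increases left→right with effective nuclear charge and decreases top→bottom as the valence shell moves farther out.
Here both period and group differ, so the two effects have to be weighed against each other.
Al > Sr: relative to Sr, both the across-period and down-group shifts push Al's first ionization energy up.
Sb > Al: period and group pull opposite ways; the across-period shift dominates (831 vs 578 kJ/mol).
O > Sb: relative to Sb, both the across-period and down-group shifts push O's first ionization energy up.
N > O: this pair runs against the simple trend — see the exception note.
Note the exception: N has a higher first ionization energy than O, contrary to the simple trend — pairing an electron in O's 2p⁴ costs repulsion energy, so O ionizes more easily than half-filled N (2p³).
Tabulated first ionization energy (kJ/mol): N 1402, O 1314, Al 578, Sr 550, Sb 831.
So from lowest to highest: Sr < Al < Sb < O < N.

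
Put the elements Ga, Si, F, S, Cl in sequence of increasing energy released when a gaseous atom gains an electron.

Atoms with high Z_eff and room in the valence shell (especially the halogens) have the most exothermic electron affinities.
Here both period and group differ, so the two effects have to be weighed against each other.
Si > Ga: both effects reinforce here, so Si is clearly the higher of the two.
S > Si: S lies to the right of Si in period 3, so the across-period effect alone puts S higher.
F > S: both effects reinforce here, so F is clearly the higher of the two.
Cl > F: this pair runs against the simple trend — see the exception note.
Note the exception: Cl has a higher electron affinity than F, contrary to the simple trend — F's small 2p subshell makes the incoming electron feel strong e⁻–e⁻ repulsion, so Cl actually releases more energy on gaining an electron.
Approximate values (kJ/mol): F 328, Si 134, S 200, Cl 349, Ga 29.
So from lowest to highest: Ga < Si < S < F < Cl.

Ga < Si < S < F < Cl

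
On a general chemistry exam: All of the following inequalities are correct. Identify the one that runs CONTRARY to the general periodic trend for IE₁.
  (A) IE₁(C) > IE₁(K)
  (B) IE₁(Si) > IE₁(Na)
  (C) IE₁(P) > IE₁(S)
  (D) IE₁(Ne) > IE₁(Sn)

(C)

The general trend: IE₁ increases across a period and decreases down a group.
(A) C (period 2, group 14) vs K (period 4, group 1): the stated order agrees with the simple trend.
(B) Si (period 3, group 14) vs Na (period 3, group 1): the stated order agrees with the simple trend.
(C) P (period 3, group 15) vs S (period 3, group 16): the stated order contradicts the simple trend.
(D) Ne (period 2, group 18) vs Sn (period 5, group 14): the stated order agrees with the simple trend.
The exception is (C): S (3p⁴) ionizes more easily than half-filled P (3p³) because the paired 3p electron in S is pushed out by e⁻–e⁻ repulsion.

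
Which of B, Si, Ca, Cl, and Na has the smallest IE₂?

IE_2 is the cost of taking one more electron from the +1 cation: B⁺ still has 2 valence electrons; Si⁺ still has 3 valence electrons; Ca⁺ still has 1 valence electron; Cl⁺ still has 6 valence electrons; Na⁺ is the bare [Ne] core.
Breaking into a closed-shell core is much more expensive than removing a leftover valence electron — Na has the largest IE_2 here.
Valence configurations: B⁺ [He]2s², Si⁺ [Ne]3s²3p¹, Ca⁺ [Ar]4s¹, Cl⁺ [Ne]3s²3p⁴.
Tabulated IE_2 (kJ/mol): B 2427, Si 1577, Ca 1145, Cl 2298, Na 4562.
So the second ionization energies run Ca < Si < Cl < B < Na.

Ca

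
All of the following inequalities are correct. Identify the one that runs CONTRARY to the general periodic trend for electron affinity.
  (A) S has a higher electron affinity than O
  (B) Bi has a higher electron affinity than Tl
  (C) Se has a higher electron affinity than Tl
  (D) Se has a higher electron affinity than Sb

The general trend: electron affinity increases across a period and decreases down a group.
(A) S (period 3, group 16) vs O (period 2, group 16): the stated order contradicts the simple trend.
(B) Bi (period 6, group 15) vs Tl (period 6, group 13): the stated order agrees with the simple trend.
(C) Se (period 4, group 16) vs Tl (period 6, group 13): the stated order agrees with the simple trend.
(D) Se (period 4, group 16) vs Sb (period 5, group 15): the stated order agrees with the simple trend.
The exception is (A): the compact 2p subshell of O repels the added electron more than S's larger 3p does.

(A)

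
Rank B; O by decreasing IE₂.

Consider each +1 ion: B⁺ still has 2 valence electrons; O⁺ still has 5 valence electrons.
All are still removing valence electrons, so compare the +1 ions as you would atoms: IE_2 generally rises across a period (higher Z_eff) and falls down a group (larger shell), subject to the usual subshell exceptions.
Valence configurations: B⁺ [He]2s², O⁺ [He]2s²2p³.
Tabulated IE_2 (kJ/mol): B 2427, O 3388.
So the second ionization energies run B < O.

O, B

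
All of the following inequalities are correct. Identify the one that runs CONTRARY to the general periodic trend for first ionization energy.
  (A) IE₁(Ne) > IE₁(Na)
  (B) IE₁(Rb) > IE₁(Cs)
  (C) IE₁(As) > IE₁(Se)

The general trend: first ionization energy increases across a period and decreases down a group.
(A) Ne (period 2, group 18) vs Na (period 3, group 1): the stated order agrees with the simple trend.
(B) Rb (period 5, group 1) vs Cs (period 6, group 1): the stated order agrees with the simple trend.
(C) As (period 4, group 15) vs Se (period 4, group 16): the stated order contradicts the simple trend.
The exception is (C): Se (4p⁴) ionizes more easily than half-filled As (4p³).

(C)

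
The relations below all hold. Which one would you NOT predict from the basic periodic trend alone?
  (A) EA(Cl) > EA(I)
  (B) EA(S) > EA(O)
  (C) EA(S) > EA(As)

The general trend: electron affinity increases across a period and decreases down a group.
(A) Cl (period 3, group 17) vs I (period 5, group 17): the stated order agrees with the simple trend.
(B) S (period 3, group 16) vs O (period 2, group 16): the stated order contradicts the simple trend.
(C) S (period 3, group 16) vs As (period 4, group 15): the stated order agrees with the simple trend.
The exception is (B): the compact 2p subshell of O repels the added electron more than S's larger 3p does.

(B)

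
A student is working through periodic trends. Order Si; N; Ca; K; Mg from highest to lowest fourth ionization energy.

Mg, N, Ca, K, Si

IE_4 is the cost of taking one more electron from the +3 cation: Si³⁺ still has 1 valence electron; N³⁺ still has 2 valence electrons; Ca³⁺ is already 1 electron into the core; K³⁺ is already 2 electrons into the core; Mg³⁺ is already 1 electron into the core.
Usually core removal costs more than valence removal, but here the competition is close: a tightly held n=2 valence electron can cost more to remove than an n=3 core electron, so the actual values have to decide it.
Valence configurations: Si³⁺ [Ne]3s¹, N³⁺ [He]2s².
Approximate IE_4 values (kJ/mol): Si 4356, N 7475, Ca 6491, K 5877, Mg 10543.
So the fourth ionization energies run Si < K < Ca < N < Mg.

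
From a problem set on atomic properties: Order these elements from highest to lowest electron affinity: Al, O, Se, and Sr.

Adding an electron releases more energy for atoms nearer the top right (short of the noble gases).
These span different periods and groups, so the two trends combine.
Al > Sr: relative to Sr, both the across-period and down-group shifts push Al's electron affinity up.
O > Al: both effects reinforce here, so O is clearly the higher of the two.
Se > O: this pair runs against the simple trend — see the exception note.
Note the exception: Se has a higher electron affinity than O, contrary to the simple trend — O's compact 2p subshell gives strong electron–electron repulsion on the added electron.
For reference (kJ/mol): O 141, Al 42, Se 195, Sr 5.
So from highest to lowest: Se > O > Al > Sr.

Se > O > Al > Sr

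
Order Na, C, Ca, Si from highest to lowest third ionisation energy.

Na > Ca > C > Si

IE_3 is the cost of taking one more electron from the +2 cation: Na²⁺ is already 1 electron into the core; C²⁺ still has 2 valence electrons; Ca²⁺ is the bare [Ar] core; Si²⁺ still has 2 valence electrons.
Core electrons are held far more tightly than valence electrons, so Ca and Na top the IE_3 order.
Valence configurations: C²⁺ [He]2s², Si²⁺ [Ne]3s².
Approximate IE_3 values (kJ/mol): Na 6910, C 4620, Ca 4912, Si 3232.
So the third ionization energies run Si < C < Ca < Na.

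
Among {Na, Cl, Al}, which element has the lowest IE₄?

Cl

IE_4 is the cost of taking one more electron from the +3 cation: Na³⁺ is already 2 electrons into the core; Cl³⁺ still has 4 valence electrons; Al³⁺ is the bare [Ne] core.
Core electrons are held far more tightly than valence electrons, so Na and Al top the IE_4 order.
Tabulated IE_4 (kJ/mol): Na 9543, Cl 5159, Al 11577.
Putting it together, IE_4: Cl < Na < Al.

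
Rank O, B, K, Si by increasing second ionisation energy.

IE_2 is the cost of taking one more electron from the +1 cation: O⁺ still has 5 valence electrons; B⁺ still has 2 valence electrons; K⁺ is the bare [Ar] core; Si⁺ still has 3 valence electrons.
Usually core removal costs more than valence removal, but here the competition is close: a tightly held n=2 valence electron can cost more to remove than an n=3 core electron, so the actual values have to decide it.
Valence configurations: O⁺ [He]2s²2p³, B⁺ [He]2s², Si⁺ [Ne]3s²3p¹.
Approximate IE_2 values (kJ/mol): O 3388, B 2427, K 3052, Si 1577.
Hence IE_2: Si < B < K < O.

Si < B < K < O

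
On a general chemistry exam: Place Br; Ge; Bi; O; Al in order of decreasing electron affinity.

O is in period 2, group 16; Al is in period 3, group 13; Ge is in period 4, group 14; Br is in period 4, group 17; Bi is in period 6, group 15.
Adding an electron releases more energy for atoms nearer the top right (short of the noble gases).
Neither a single period nor a single group — weigh both effects.
Bi > Al: period and group pull opposite ways; the across-period shift dominates (91 vs 42 kJ/mol).
Ge > Bi: the two effects oppose for this pair; the down-group effect wins (119 vs 91 kJ/mol).
O > Ge: both effects reinforce here, so O is clearly the higher of the two.
Br > O: the two effects oppose for this pair; the across-period effect wins (325 vs 141 kJ/mol).
Approximate values (kJ/mol): O 141, Al 42, Ge 119, Br 325, Bi 91.
So from highest to lowest: Br > O > Ge > Bi > Al.

Br > O > Ge > Bi > Al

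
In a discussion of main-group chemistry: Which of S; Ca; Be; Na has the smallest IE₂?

Ca

Consider each +1 ion: S⁺ still has 5 valence electrons; Ca⁺ still has 1 valence electron; Be⁺ still has 1 valence electron; Na⁺ is the bare [Ne] core.
Core electrons are held far more tightly than valence electrons, so Na tops the IE_2 order.
Valence configurations: S⁺ [Ne]3s²3p³, Ca⁺ [Ar]4s¹, Be⁺ [He]2s¹.
Approximate IE_2 values (kJ/mol): S 2252, Ca 1145, Be 1757, Na 4562.
Hence IE_2: Ca < Be < S < Na.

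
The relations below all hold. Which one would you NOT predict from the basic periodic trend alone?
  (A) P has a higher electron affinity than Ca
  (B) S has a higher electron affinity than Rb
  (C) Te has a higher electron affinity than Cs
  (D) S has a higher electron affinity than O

(D)

The general trend: electron affinity increases across a period and decreases down a group.
(A) P (period 3, group 15) vs Ca (period 4, group 2): the stated order agrees with the simple trend.
(B) S (period 3, group 16) vs Rb (period 5, group 1): the stated order agrees with the simple trend.
(C) Te (period 5, group 16) vs Cs (period 6, group 1): the stated order agrees with the simple trend.
(D) S (period 3, group 16) vs O (period 2, group 16): the stated order contradicts the simple trend.
The exception is (D): the compact 2p subshell of O repels the added electron more than S's larger 3p does.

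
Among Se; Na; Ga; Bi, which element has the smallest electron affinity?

Na is in period 3, group 1; Ga is in period 4, group 13; Se is in period 4, group 16; Bi is in period 6, group 15.
Adding an electron releases more energy for atoms nearer the top right (short of the noble gases).
Here both period and group differ, so the two effects have to be weighed against each other.
Na > Ga: the two effects oppose for this pair; the down-group effect wins (53 vs 29 kJ/mol).
Bi > Na: period and group pull opposite ways; the across-period shift dominates (91 vs 53 kJ/mol).
Se > Bi: both effects reinforce here, so Se is clearly the higher of the two.
For reference (kJ/mol): Na 53, Ga 29, Se 195, Bi 91.
The smallest electron affinity among these belongs to Ga.

Ga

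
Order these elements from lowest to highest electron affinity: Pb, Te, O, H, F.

Pb < H < O < Te < F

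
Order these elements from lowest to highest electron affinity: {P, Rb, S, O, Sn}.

Rb < P < Sn < O < S

O is in period 2, group 16; P is in period 3, group 15; S is in period 3, group 16; Rb is in period 5, group 1; Sn is in period 5, group 14.
EA tends to increase across a period and decrease down a group, though the pattern is less regular than for IE or radius.
Here both period and group differ, so the two effects have to be weighed against each other.
P > Rb: both effects reinforce here, so P is clearly the higher of the two.
Sn > P: this pair runs against the simple trend — see the exception note.
O > Sn: relative to Sn, both the across-period and down-group shifts push O's electron affinity up.
S > O: this pair runs against the simple trend — see the exception note.
Note the exception: Sn has a higher electron affinity than P, contrary to the simple trend — adding an electron to P's half-filled np³ subshell costs electron-pairing energy.
Note the exception: S has a higher electron affinity than O, contrary to the simple trend — the compact 2p subshell of O repels the added electron more than S's larger 3p does.
Approximate values (kJ/mol): O 141, P 72, S 200, Rb 47, Sn 107.
So from lowest to highest: Rb < P < Sn < O < S.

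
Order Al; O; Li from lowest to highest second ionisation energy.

Al < O < Li

Consider each +1 ion: Al⁺ still has 2 valence electrons; O⁺ still has 5 valence electrons; Li⁺ is the bare [He] core.
Core electrons are held far more tightly than valence electrons, so Li tops the IE_2 order.
Valence configurations: Al⁺ [Ne]3s², O⁺ [He]2s²2p³.
Approximate IE_2 values (kJ/mol): Al 1817, O 3388, Li 7298.
So the second ionization energies run Al < O < Li.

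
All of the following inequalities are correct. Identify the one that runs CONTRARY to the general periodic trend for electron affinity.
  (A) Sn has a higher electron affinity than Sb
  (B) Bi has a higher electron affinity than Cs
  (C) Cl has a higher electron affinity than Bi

(A)

The general trend: electron affinity increases across a period and decreases down a group.
(A) Sn (period 5, group 14) vs Sb (period 5, group 15): the stated order contradicts the simple trend.
(B) Bi (period 6, group 15) vs Cs (period 6, group 1): the stated order agrees with the simple trend.
(C) Cl (period 3, group 17) vs Bi (period 6, group 15): the stated order agrees with the simple trend.
The exception is (A): adding an electron to Sb's half-filled 5p³ is unfavourable, so Sn has the more exothermic EA.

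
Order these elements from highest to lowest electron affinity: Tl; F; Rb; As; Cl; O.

Cl, F, O, As, Rb, Tl

O is in period 2, group 16; F is in period 2, group 17; Cl is in period 3, group 17; As is in period 4, group 15; Rb is in period 5, group 1; Tl is in period 6, group 13.
Atoms with high Z_eff and room in the valence shell (especially the halogens) have the most exothermic electron affinities.
These span different periods and groups, so the two trends combine.
Rb > Tl: the two effects oppose for this pair; the down-group effect wins (47 vs 19 kJ/mol).
As > Rb: both effects reinforce here, so As is clearly the higher of the two.
O > As: both effects reinforce here, so O is clearly the higher of the two.
F > O: both are in period 2; the period trend gives F the larger value.
Cl > F: this pair runs against the simple trend — see the exception note.
Note the exception: Cl has a higher electron affinity than F, contrary to the simple trend — F's small 2p subshell makes the incoming electron feel strong e⁻–e⁻ repulsion, so Cl actually releases more energy on gaining an electron.
Approximate values (kJ/mol): O 141, F 328, Cl 349, As 78, Rb 47, Tl 19.
So from highest to lowest: Cl > F > O > As > Rb > Tl.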